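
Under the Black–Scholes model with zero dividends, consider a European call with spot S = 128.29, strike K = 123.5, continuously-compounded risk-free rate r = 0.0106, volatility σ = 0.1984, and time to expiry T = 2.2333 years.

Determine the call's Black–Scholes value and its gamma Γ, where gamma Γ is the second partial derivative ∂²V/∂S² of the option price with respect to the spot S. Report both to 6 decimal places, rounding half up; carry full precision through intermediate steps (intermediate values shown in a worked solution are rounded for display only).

σ√T = 0.1984·√2.2333 = 0.296494
d₁ = (ln(S/K) + (r+σ²/2)T) / (σ√T) = (ln(128.29/123.5) + (0.0106+0.1984²/2)·2.2333) / 0.296494 = (0.038052 + 0.067627) / 0.296494 = 0.356431
d₂ = d₁ − σ√T = 0.356431 − 0.296494 = 0.059937
e^{−rT} = e^{−0.0106·2.2333} = 0.976605
N(d₁) = 0.639241,  N(d₂) = 0.523897
Call price V = S·N(d₁) − K·e^{−rT}·N(d₂) = 82.008219 − 63.187609 = 18.820610
φ(d₁) = (1/√(2π))·e^{−d₁²/2} = 0.374389
Γ = φ(d₁) / (S·σ·√T) = 0.009843

price = 18.820610
Γ = 0.009843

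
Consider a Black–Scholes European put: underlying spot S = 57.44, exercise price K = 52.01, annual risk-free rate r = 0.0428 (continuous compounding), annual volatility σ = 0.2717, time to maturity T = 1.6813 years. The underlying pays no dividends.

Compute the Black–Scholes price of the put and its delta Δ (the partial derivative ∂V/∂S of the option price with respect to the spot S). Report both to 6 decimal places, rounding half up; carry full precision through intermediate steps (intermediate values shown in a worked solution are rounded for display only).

price = 3.724928
Δ = -0.253895

σ√T = 0.2717·√1.6813 = 0.352300
d₁ = (ln(S/K) + (r+σ²/2)T) / (σ√T) = (ln(57.44/52.01) + (0.0428+0.2717²/2)·1.6813) / 0.352300 = (0.099305 + 0.134017) / 0.352300 = 0.662283
d₂ = d₁ − σ√T = 0.662283 − 0.352300 = 0.309983
e^{−rT} = e^{−0.0428·1.6813} = 0.930568
N(−d₁) = 0.253895,  N(−d₂) = 0.378287
Put price V = K·e^{−rT}·N(−d₂) − S·N(−d₁) = 18.308653 − 14.583725 = 3.724928
Δ = −N(−d₁) = -0.253895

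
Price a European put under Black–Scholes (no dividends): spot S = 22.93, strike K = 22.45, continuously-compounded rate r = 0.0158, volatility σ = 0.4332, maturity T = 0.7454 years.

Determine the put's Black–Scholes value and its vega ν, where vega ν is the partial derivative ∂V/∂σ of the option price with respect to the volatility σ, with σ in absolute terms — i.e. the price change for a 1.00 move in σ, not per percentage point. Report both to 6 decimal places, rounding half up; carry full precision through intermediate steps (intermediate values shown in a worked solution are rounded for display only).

price = 2.987800
ν = 7.604665

σ√T = 0.4332·√0.7454 = 0.374010
d₁ = (ln(S/K) + (r+σ²/2)T) / (σ√T) = (ln(22.93/22.45) + (0.0158+0.4332²/2)·0.7454) / 0.374010 = (0.021155 + 0.081719) / 0.374010 = 0.275058
d₂ = d₁ − σ√T = 0.275058 − 0.374010 = -0.098952
e^{−rT} = e^{−0.0158·0.7454} = 0.988292
N(−d₁) = 0.391636,  N(−d₂) = 0.539412
Put price V = K·e^{−rT}·N(−d₂) − S·N(−d₁) = 11.968008 − 8.980208 = 2.987800
φ(d₁) = (1/√(2π))·e^{−d₁²/2} = 0.384133
ν = S·φ(d₁)·√T = 7.604665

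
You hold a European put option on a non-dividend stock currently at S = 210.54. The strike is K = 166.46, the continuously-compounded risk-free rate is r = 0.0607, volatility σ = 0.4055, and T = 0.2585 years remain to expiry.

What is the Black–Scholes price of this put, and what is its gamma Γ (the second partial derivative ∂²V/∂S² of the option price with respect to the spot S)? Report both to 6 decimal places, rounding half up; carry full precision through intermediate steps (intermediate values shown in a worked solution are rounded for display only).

σ√T = 0.4055·√0.2585 = 0.206168
d₁ = (ln(S/K) + (r+σ²/2)T) / (σ√T) = (ln(210.54/166.46) + (0.0607+0.4055²/2)·0.2585) / 0.206168 = (0.234921 + 0.036944) / 0.206168 = 1.318654
d₂ = d₁ − σ√T = 1.318654 − 0.206168 = 1.112486
e^{−rT} = e^{−0.0607·0.2585} = 0.984432
N(−d₁) = 0.093642,  N(−d₂) = 0.132965
Put price V = K·e^{−rT}·N(−d₂) − S·N(−d₁) = 21.788707 − 19.715472 = 2.073235
φ(d₁) = (1/√(2π))·e^{−d₁²/2} = 0.167234
Γ = φ(d₁) / (S·σ·√T) = 0.003853

price = 2.073235
Γ = 0.003853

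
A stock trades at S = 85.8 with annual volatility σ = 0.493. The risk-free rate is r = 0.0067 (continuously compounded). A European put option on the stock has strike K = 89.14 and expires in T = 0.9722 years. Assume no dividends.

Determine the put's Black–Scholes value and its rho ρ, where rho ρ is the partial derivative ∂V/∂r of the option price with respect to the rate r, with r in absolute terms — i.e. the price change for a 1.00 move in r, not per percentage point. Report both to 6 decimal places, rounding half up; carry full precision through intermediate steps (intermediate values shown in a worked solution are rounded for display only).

price = 18.157012
ρ = -53.471033

σ√T = 0.493·√0.9722 = 0.486099
d₁ = (ln(S/K) + (r+σ²/2)T) / (σ√T) = (ln(85.8/89.14) + (0.0067+0.493²/2)·0.9722) / 0.486099 = (-0.038189 + 0.124660) / 0.486099 = 0.177887
d₂ = d₁ − σ√T = 0.177887 − 0.486099 = -0.308212
e^{−rT} = e^{−0.0067·0.9722} = 0.993507
N(−d₁) = 0.429406,  N(−d₂) = 0.621039
Put price V = K·e^{−rT}·N(−d₂) − S·N(−d₁) = 55.000034 − 36.843022 = 18.157012
ρ = −K·T·e^{−rT}·N(−d₂) = -53.471033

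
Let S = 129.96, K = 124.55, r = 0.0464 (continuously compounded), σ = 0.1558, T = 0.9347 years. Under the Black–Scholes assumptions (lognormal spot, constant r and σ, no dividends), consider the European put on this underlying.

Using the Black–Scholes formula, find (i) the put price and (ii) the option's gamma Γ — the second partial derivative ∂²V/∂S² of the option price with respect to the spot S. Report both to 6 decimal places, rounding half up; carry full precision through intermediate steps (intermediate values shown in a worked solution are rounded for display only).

price = 3.314059
Γ = 0.016547

σ√T = 0.1558·√0.9347 = 0.150627
d₁ = (ln(S/K) + (r+σ²/2)T) / (σ√T) = (ln(129.96/124.55) + (0.0464+0.1558²/2)·0.9347) / 0.150627 = (0.042519 + 0.054714) / 0.150627 = 0.645526
d₂ = d₁ − σ√T = 0.645526 − 0.150627 = 0.494899
e^{−rT} = e^{−0.0464·0.9347} = 0.957557
N(−d₁) = 0.259293,  N(−d₂) = 0.310336
Put price V = K·e^{−rT}·N(−d₂) − S·N(−d₁) = 37.011795 − 33.697736 = 3.314059
φ(d₁) = (1/√(2π))·e^{−d₁²/2} = 0.323910
Γ = φ(d₁) / (S·σ·√T) = 0.016547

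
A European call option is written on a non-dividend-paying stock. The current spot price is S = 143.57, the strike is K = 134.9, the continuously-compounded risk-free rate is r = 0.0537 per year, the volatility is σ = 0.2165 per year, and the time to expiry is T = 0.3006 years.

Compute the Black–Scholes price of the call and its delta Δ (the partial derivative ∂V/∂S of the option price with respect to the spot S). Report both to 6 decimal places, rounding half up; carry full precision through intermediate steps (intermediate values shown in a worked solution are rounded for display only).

σ√T = 0.2165·√0.3006 = 0.118700
d₁ = (ln(S/K) + (r+σ²/2)T) / (σ√T) = (ln(143.57/134.9) + (0.0537+0.2165²/2)·0.3006) / 0.118700 = (0.062289 + 0.023187) / 0.118700 = 0.720099
d₂ = d₁ − σ√T = 0.720099 − 0.118700 = 0.601399
e^{−rT} = e^{−0.0537·0.3006} = 0.983987
N(d₁) = 0.764268,  N(d₂) = 0.726213
Call price V = S·N(d₁) − K·e^{−rT}·N(d₂) = 109.725953 − 96.397399 = 13.328553
Δ = N(d₁) = 0.764268

price = 13.328553
Δ = 0.764268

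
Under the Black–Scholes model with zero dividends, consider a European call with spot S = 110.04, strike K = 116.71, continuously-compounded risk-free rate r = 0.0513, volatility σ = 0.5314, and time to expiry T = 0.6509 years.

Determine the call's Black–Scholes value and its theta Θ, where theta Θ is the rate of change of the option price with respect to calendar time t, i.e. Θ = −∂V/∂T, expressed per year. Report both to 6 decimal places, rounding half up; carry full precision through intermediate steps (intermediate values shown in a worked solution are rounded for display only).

price = 17.532695
Θ = -16.555703

σ√T = 0.5314·√0.6509 = 0.428725
d₁ = (ln(S/K) + (r+σ²/2)T) / (σ√T) = (ln(110.04/116.71) + (0.0513+0.5314²/2)·0.6509) / 0.428725 = (-0.058848 + 0.125294) / 0.428725 = 0.154984
d₂ = d₁ − σ√T = 0.154984 − 0.428725 = -0.273741
e^{−rT} = e^{−0.0513·0.6509} = 0.967160
N(d₁) = 0.561583,  N(d₂) = 0.392142
Call price V = S·N(d₁) − K·e^{−rT}·N(d₂) = 61.796586 − 44.263891 = 17.532695
φ(d₁) = (1/√(2π))·e^{−d₁²/2} = 0.394180
Θ = −S·φ(d₁)·σ/(2√T) − r·K·e^{−rT}·N(d₂) = −14.284966 − 2.270738 = -16.555703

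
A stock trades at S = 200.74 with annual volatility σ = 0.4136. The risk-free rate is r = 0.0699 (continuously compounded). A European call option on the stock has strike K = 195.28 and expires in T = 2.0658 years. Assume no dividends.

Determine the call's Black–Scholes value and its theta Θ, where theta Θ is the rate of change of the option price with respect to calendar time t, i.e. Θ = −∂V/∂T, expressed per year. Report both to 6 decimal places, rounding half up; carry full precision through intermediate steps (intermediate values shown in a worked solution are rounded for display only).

σ√T = 0.4136·√2.0658 = 0.594463
d₁ = (ln(S/K) + (r+σ²/2)T) / (σ√T) = (ln(200.74/195.28) + (0.0699+0.4136²/2)·2.0658) / 0.594463 = (0.027576 + 0.321092) / 0.594463 = 0.586527
d₂ = d₁ − σ√T = 0.586527 − 0.594463 = -0.007936
e^{−rT} = e^{−0.0699·2.0658} = 0.865542
N(d₁) = 0.721239,  N(d₂) = 0.496834
Call price V = S·N(d₁) − K·e^{−rT}·N(d₂) = 144.781582 − 83.976417 = 60.805165
φ(d₁) = (1/√(2π))·e^{−d₁²/2} = 0.335899
Θ = −S·φ(d₁)·σ/(2√T) − r·K·e^{−rT}·N(d₂) = −9.701719 − 5.869952 = -15.571670

price = 60.805165
Θ = -15.571670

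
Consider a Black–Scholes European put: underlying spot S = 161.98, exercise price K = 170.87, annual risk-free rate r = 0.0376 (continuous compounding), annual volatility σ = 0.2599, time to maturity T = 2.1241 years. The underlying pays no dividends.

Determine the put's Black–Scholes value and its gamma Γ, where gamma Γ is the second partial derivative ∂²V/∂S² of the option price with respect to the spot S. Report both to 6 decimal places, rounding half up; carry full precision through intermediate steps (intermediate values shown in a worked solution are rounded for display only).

price = 21.959206
Γ = 0.006287

σ√T = 0.2599·√2.1241 = 0.378786
d₁ = (ln(S/K) + (r+σ²/2)T) / (σ√T) = (ln(161.98/170.87) + (0.0376+0.2599²/2)·2.1241) / 0.378786 = (-0.053430 + 0.151606) / 0.378786 = 0.259184
d₂ = d₁ − σ√T = 0.259184 − 0.378786 = -0.119602
e^{−rT} = e^{−0.0376·2.1241} = 0.923240
N(−d₁) = 0.397747,  N(−d₂) = 0.547601
Put price V = K·e^{−rT}·N(−d₂) − S·N(−d₁) = 86.386186 − 64.426979 = 21.959206
φ(d₁) = (1/√(2π))·e^{−d₁²/2} = 0.385765
Γ = φ(d₁) / (S·σ·√T) = 0.006287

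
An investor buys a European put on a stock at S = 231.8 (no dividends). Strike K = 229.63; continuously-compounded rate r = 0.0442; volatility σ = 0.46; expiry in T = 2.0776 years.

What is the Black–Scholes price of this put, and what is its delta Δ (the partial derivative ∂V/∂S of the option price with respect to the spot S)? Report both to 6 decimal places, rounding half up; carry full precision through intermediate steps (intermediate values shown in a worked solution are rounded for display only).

price = 46.794188
Δ = -0.314121

σ√T = 0.46·√2.0776 = 0.663039
d₁ = (ln(S/K) + (r+σ²/2)T) / (σ√T) = (ln(231.8/229.63) + (0.0442+0.46²/2)·2.0776) / 0.663039 = (0.009406 + 0.311640) / 0.663039 = 0.484204
d₂ = d₁ − σ√T = 0.484204 − 0.663039 = -0.178835
e^{−rT} = e^{−0.0442·2.0776} = 0.912260
N(−d₁) = 0.314121,  N(−d₂) = 0.570966
Put price V = K·e^{−rT}·N(−d₂) − S·N(−d₁) = 119.607371 − 72.813183 = 46.794188
Δ = −N(−d₁) = -0.314121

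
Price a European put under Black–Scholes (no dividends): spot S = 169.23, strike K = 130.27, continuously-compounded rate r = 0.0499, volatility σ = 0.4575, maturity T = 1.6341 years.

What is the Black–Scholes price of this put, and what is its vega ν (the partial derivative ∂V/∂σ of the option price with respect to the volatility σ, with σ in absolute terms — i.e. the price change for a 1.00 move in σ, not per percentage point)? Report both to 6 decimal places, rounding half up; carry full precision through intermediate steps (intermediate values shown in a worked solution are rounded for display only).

price = 14.041256
ν = 58.635359

σ√T = 0.4575·√1.6341 = 0.584831
d₁ = (ln(S/K) + (r+σ²/2)T) / (σ√T) = (ln(169.23/130.27) + (0.0499+0.4575²/2)·1.6341) / 0.584831 = (0.261650 + 0.252555) / 0.584831 = 0.879236
d₂ = d₁ − σ√T = 0.879236 − 0.584831 = 0.294405
e^{−rT} = e^{−0.0499·1.6341} = 0.921694
N(−d₁) = 0.189637,  N(−d₂) = 0.384224
Put price V = K·e^{−rT}·N(−d₂) − S·N(−d₁) = 46.133447 − 32.092191 = 14.041256
φ(d₁) = (1/√(2π))·e^{−d₁²/2} = 0.271046
ν = S·φ(d₁)·√T = 58.635359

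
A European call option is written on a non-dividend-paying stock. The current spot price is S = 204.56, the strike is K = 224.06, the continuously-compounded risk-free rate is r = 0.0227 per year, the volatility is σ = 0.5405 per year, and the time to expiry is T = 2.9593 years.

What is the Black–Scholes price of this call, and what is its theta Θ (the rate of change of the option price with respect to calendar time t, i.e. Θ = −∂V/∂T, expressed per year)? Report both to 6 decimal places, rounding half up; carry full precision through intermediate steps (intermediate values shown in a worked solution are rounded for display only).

price = 71.667989
Θ = -13.124679

σ√T = 0.5405·√2.9593 = 0.929801
d₁ = (ln(S/K) + (r+σ²/2)T) / (σ√T) = (ln(204.56/224.06) + (0.0227+0.5405²/2)·2.9593) / 0.929801 = (-0.091053 + 0.499441) / 0.929801 = 0.439222
d₂ = d₁ − σ√T = 0.439222 − 0.929801 = -0.490580
e^{−rT} = e^{−0.0227·2.9593} = 0.935031
N(d₁) = 0.669750,  N(d₂) = 0.311862
Call price V = S·N(d₁) − K·e^{−rT}·N(d₂) = 137.003963 − 65.335974 = 71.667989
φ(d₁) = (1/√(2π))·e^{−d₁²/2} = 0.362259
Θ = −S·φ(d₁)·σ/(2√T) − r·K·e^{−rT}·N(d₂) = −11.641552 − 1.483127 = -13.124679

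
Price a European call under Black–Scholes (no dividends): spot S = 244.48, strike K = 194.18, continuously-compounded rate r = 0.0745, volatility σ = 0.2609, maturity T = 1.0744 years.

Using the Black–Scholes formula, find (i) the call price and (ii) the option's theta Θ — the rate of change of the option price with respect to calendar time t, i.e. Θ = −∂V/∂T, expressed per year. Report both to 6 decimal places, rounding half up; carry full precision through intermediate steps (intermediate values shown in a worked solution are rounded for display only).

σ√T = 0.2609·√1.0744 = 0.270431
d₁ = (ln(S/K) + (r+σ²/2)T) / (σ√T) = (ln(244.48/194.18) + (0.0745+0.2609²/2)·1.0744) / 0.270431 = (0.230348 + 0.116609) / 0.270431 = 1.282977
d₂ = d₁ − σ√T = 1.282977 − 0.270431 = 1.012546
e^{−rT} = e^{−0.0745·1.0744} = 0.923077
N(d₁) = 0.900250,  N(d₂) = 0.844361
Call price V = S·N(d₁) − K·e^{−rT}·N(d₂) = 220.093115 − 151.345929 = 68.747186
φ(d₁) = (1/√(2π))·e^{−d₁²/2} = 0.175178
Θ = −S·φ(d₁)·σ/(2√T) − r·K·e^{−rT}·N(d₂) = −5.389934 − 11.275272 = -16.665206

price = 68.747186
Θ = -16.665206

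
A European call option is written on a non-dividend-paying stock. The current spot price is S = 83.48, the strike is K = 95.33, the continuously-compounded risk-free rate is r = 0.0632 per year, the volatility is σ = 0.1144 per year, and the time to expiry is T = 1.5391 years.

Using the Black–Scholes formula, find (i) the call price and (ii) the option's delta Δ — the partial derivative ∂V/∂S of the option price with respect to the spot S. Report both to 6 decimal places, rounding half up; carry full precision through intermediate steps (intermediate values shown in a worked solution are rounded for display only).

price = 3.450065
Δ = 0.428995

σ√T = 0.1144·√1.5391 = 0.141925
d₁ = (ln(S/K) + (r+σ²/2)T) / (σ√T) = (ln(83.48/95.33) + (0.0632+0.1144²/2)·1.5391) / 0.141925 = (-0.132737 + 0.107342) / 0.141925 = -0.178932
d₂ = d₁ − σ√T = -0.178932 − 0.141925 = -0.320857
e^{−rT} = e^{−0.0632·1.5391} = 0.907310
N(d₁) = 0.428995,  N(d₂) = 0.374159
Call price V = S·N(d₁) − K·e^{−rT}·N(d₂) = 35.812544 − 32.362479 = 3.450065
Δ = N(d₁) = 0.428995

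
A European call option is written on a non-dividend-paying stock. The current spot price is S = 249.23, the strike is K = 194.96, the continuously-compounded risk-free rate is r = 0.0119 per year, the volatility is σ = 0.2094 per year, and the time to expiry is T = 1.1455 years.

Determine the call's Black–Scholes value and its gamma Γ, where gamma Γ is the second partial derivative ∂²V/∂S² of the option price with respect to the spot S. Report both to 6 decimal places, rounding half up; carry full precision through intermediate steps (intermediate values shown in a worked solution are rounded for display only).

σ√T = 0.2094·√1.1455 = 0.224117
d₁ = (ln(S/K) + (r+σ²/2)T) / (σ√T) = (ln(249.23/194.96) + (0.0119+0.2094²/2)·1.1455) / 0.224117 = (0.245582 + 0.038746) / 0.224117 = 1.268658
d₂ = d₁ − σ√T = 1.268658 − 0.224117 = 1.044541
e^{−rT} = e^{−0.0119·1.1455} = 0.986461
N(d₁) = 0.897718,  N(d₂) = 0.851882
Call price V = S·N(d₁) − K·e^{−rT}·N(d₂) = 223.738355 − 163.834400 = 59.903955
φ(d₁) = (1/√(2π))·e^{−d₁²/2} = 0.178408
Γ = φ(d₁) / (S·σ·√T) = 0.003194

price = 59.903955
Γ = 0.003194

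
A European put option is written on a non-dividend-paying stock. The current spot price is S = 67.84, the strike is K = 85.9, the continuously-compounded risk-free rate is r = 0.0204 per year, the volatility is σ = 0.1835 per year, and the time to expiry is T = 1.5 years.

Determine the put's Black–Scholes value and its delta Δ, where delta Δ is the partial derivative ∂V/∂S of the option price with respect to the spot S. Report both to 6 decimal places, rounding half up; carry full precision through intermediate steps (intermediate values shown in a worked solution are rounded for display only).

σ√T = 0.1835·√1.5 = 0.224741
d₁ = (ln(S/K) + (r+σ²/2)T) / (σ√T) = (ln(67.84/85.9) + (0.0204+0.1835²/2)·1.5) / 0.224741 = (-0.236032 + 0.055854) / 0.224741 = -0.801714
d₂ = d₁ − σ√T = -0.801714 − 0.224741 = -1.026454
e^{−rT} = e^{−0.0204·1.5} = 0.969863
N(−d₁) = 0.788641,  N(−d₂) = 0.847661
Put price V = K·e^{−rT}·N(−d₂) − S·N(−d₁) = 70.619734 − 53.501382 = 17.118351
Δ = −N(−d₁) = -0.788641

price = 17.118351
Δ = -0.788641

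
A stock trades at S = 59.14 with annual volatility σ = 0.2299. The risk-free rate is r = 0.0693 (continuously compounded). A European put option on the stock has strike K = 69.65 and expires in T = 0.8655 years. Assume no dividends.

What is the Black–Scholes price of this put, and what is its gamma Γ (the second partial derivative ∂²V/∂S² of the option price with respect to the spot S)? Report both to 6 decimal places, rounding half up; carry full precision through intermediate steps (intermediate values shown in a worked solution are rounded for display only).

price = 9.147252
Γ = 0.029371

σ√T = 0.2299·√0.8655 = 0.213881
d₁ = (ln(S/K) + (r+σ²/2)T) / (σ√T) = (ln(59.14/69.65) + (0.0693+0.2299²/2)·0.8655) / 0.213881 = (-0.163575 + 0.082852) / 0.213881 = -0.377422
d₂ = d₁ − σ√T = -0.377422 − 0.213881 = -0.591303
e^{−rT} = e^{−0.0693·0.8655} = 0.941784
N(−d₁) = 0.647070,  N(−d₂) = 0.722841
Put price V = K·e^{−rT}·N(−d₂) − S·N(−d₁) = 47.414972 − 38.267720 = 9.147252
φ(d₁) = (1/√(2π))·e^{−d₁²/2} = 0.371516
Γ = φ(d₁) / (S·σ·√T) = 0.029371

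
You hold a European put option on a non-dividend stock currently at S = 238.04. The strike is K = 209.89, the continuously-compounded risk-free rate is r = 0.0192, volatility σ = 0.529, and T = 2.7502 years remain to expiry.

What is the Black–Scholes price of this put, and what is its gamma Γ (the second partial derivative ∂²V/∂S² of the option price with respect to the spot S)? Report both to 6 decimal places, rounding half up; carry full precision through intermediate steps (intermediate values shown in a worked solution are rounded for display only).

price = 56.069523
Γ = 0.001554

σ√T = 0.529·√2.7502 = 0.877279
d₁ = (ln(S/K) + (r+σ²/2)T) / (σ√T) = (ln(238.04/209.89) + (0.0192+0.529²/2)·2.7502) / 0.877279 = (0.125855 + 0.437613) / 0.877279 = 0.642291
d₂ = d₁ − σ√T = 0.642291 − 0.877279 = -0.234988
e^{−rT} = e^{−0.0192·2.7502} = 0.948566
N(−d₁) = 0.260342,  N(−d₂) = 0.592891
Put price V = K·e^{−rT}·N(−d₂) − S·N(−d₁) = 118.041378 − 61.971855 = 56.069523
φ(d₁) = (1/√(2π))·e^{−d₁²/2} = 0.324585
Γ = φ(d₁) / (S·σ·√T) = 0.001554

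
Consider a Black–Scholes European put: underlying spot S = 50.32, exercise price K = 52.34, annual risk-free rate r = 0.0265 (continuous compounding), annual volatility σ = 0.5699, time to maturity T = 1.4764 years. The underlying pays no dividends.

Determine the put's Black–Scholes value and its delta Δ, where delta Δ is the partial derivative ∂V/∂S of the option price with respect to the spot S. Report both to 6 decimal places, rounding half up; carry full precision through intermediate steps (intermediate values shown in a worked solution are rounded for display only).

price = 13.635826
Δ = -0.364710

σ√T = 0.5699·√1.4764 = 0.692470
d₁ = (ln(S/K) + (r+σ²/2)T) / (σ√T) = (ln(50.32/52.34) + (0.0265+0.5699²/2)·1.4764) / 0.692470 = (-0.039358 + 0.278882) / 0.692470 = 0.345897
d₂ = d₁ − σ√T = 0.345897 − 0.692470 = -0.346572
e^{−rT} = e^{−0.0265·1.4764} = 0.961631
N(−d₁) = 0.364710,  N(−d₂) = 0.635544
Put price V = K·e^{−rT}·N(−d₂) − S·N(−d₁) = 31.988031 − 18.352205 = 13.635826
Δ = −N(−d₁) = -0.364710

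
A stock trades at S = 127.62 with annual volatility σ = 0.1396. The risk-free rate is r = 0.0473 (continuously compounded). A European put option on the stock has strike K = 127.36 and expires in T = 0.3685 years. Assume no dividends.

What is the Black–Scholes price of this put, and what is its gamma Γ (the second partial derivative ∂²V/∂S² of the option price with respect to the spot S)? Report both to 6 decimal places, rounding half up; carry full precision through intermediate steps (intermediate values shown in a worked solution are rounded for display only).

price = 3.153495
Γ = 0.035547

σ√T = 0.1396·√0.3685 = 0.084743
d₁ = (ln(S/K) + (r+σ²/2)T) / (σ√T) = (ln(127.62/127.36) + (0.0473+0.1396²/2)·0.3685) / 0.084743 = (0.002039 + 0.021021) / 0.084743 = 0.272118
d₂ = d₁ − σ√T = 0.272118 − 0.084743 = 0.187375
e^{−rT} = e^{−0.0473·0.3685} = 0.982721
N(−d₁) = 0.392766,  N(−d₂) = 0.425683
Put price V = K·e^{−rT}·N(−d₂) − S·N(−d₁) = 53.278243 − 50.124748 = 3.153495
φ(d₁) = (1/√(2π))·e^{−d₁²/2} = 0.384442
Γ = φ(d₁) / (S·σ·√T) = 0.035547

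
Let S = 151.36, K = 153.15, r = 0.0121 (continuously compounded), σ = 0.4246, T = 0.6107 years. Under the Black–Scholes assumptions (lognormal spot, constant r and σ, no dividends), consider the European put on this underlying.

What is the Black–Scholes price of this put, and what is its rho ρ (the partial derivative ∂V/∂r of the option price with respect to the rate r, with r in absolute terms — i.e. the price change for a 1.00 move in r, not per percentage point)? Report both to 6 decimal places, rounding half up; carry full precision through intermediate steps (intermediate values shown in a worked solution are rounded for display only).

σ√T = 0.4246·√0.6107 = 0.331813
d₁ = (ln(S/K) + (r+σ²/2)T) / (σ√T) = (ln(151.36/153.15) + (0.0121+0.4246²/2)·0.6107) / 0.331813 = (-0.011757 + 0.062440) / 0.331813 = 0.152745
d₂ = d₁ − σ√T = 0.152745 − 0.331813 = -0.179068
e^{−rT} = e^{−0.0121·0.6107} = 0.992638
N(−d₁) = 0.439300,  N(−d₂) = 0.571058
Put price V = K·e^{−rT}·N(−d₂) − S·N(−d₁) = 86.813656 − 66.492405 = 20.321251
ρ = −K·T·e^{−rT}·N(−d₂) = -53.017100

price = 20.321251
ρ = -53.017100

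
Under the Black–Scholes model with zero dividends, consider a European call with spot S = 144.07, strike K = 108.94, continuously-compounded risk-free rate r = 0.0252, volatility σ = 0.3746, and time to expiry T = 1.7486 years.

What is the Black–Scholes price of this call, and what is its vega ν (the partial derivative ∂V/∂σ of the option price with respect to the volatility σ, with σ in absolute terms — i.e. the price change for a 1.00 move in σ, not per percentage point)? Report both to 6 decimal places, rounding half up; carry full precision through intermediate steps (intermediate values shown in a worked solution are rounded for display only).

σ√T = 0.3746·√1.7486 = 0.495351
d₁ = (ln(S/K) + (r+σ²/2)T) / (σ√T) = (ln(144.07/108.94) + (0.0252+0.3746²/2)·1.7486) / 0.495351 = (0.279502 + 0.166751) / 0.495351 = 0.900883
d₂ = d₁ − σ√T = 0.900883 − 0.495351 = 0.405532
e^{−rT} = e^{−0.0252·1.7486} = 0.956892
N(d₁) = 0.816175,  N(d₂) = 0.657457
Call price V = S·N(d₁) − K·e^{−rT}·N(d₂) = 117.586276 − 68.535785 = 49.050491
φ(d₁) = (1/√(2π))·e^{−d₁²/2} = 0.265874
ν = S·φ(d₁)·√T = 50.651752

price = 49.050491
ν = 50.651752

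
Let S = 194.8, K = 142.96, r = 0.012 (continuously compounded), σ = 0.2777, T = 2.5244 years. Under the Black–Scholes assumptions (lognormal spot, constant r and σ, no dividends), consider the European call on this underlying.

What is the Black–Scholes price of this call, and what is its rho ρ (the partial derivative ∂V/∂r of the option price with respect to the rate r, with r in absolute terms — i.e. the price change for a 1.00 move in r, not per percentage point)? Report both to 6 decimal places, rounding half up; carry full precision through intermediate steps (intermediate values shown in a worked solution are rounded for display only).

σ√T = 0.2777·√2.5244 = 0.441220
d₁ = (ln(S/K) + (r+σ²/2)T) / (σ√T) = (ln(194.8/142.96) + (0.012+0.2777²/2)·2.5244) / 0.441220 = (0.309409 + 0.127630) / 0.441220 = 0.990524
d₂ = d₁ − σ√T = 0.990524 − 0.441220 = 0.549304
e^{−rT} = e^{−0.012·2.5244} = 0.970161
N(d₁) = 0.839041,  N(d₂) = 0.708602
Call price V = S·N(d₁) − K·e^{−rT}·N(d₂) = 163.445180 − 98.278994 = 65.166185
ρ = K·T·e^{−rT}·N(d₂) = 248.095493

price = 65.166185
ρ = 248.095493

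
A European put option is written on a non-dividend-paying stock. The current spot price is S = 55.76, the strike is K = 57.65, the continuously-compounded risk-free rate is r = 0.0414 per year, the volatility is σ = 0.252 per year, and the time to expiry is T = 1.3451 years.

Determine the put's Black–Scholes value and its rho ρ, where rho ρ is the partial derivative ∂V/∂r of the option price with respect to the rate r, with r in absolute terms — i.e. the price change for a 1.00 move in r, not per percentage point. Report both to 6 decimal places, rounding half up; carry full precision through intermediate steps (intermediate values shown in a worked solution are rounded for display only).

price = 5.809076
ρ = -38.708696

σ√T = 0.252·√1.3451 = 0.292266
d₁ = (ln(S/K) + (r+σ²/2)T) / (σ√T) = (ln(55.76/57.65) + (0.0414+0.252²/2)·1.3451) / 0.292266 = (-0.033333 + 0.098397) / 0.292266 = 0.222617
d₂ = d₁ − σ√T = 0.222617 − 0.292266 = -0.069649
e^{−rT} = e^{−0.0414·1.3451} = 0.945835
N(−d₁) = 0.411917,  N(−d₂) = 0.527763
Put price V = K·e^{−rT}·N(−d₂) − S·N(−d₁) = 28.777560 − 22.968483 = 5.809076
ρ = −K·T·e^{−rT}·N(−d₂) = -38.708696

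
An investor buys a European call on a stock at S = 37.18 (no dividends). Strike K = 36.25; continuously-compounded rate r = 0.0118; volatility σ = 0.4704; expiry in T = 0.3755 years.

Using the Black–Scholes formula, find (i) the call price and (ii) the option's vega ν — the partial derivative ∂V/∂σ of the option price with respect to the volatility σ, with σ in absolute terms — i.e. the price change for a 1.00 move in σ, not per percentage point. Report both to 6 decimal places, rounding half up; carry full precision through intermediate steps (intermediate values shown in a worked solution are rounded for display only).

σ√T = 0.4704·√0.3755 = 0.288252
d₁ = (ln(S/K) + (r+σ²/2)T) / (σ√T) = (ln(37.18/36.25) + (0.0118+0.4704²/2)·0.3755) / 0.288252 = (0.025332 + 0.045975) / 0.288252 = 0.247378
d₂ = d₁ − σ√T = 0.247378 − 0.288252 = -0.040874
e^{−rT} = e^{−0.0118·0.3755} = 0.995579
N(d₁) = 0.597692,  N(d₂) = 0.483698
Call price V = S·N(d₁) − K·e^{−rT}·N(d₂) = 22.222189 − 17.456535 = 4.765655
φ(d₁) = (1/√(2π))·e^{−d₁²/2} = 0.386920
ν = S·φ(d₁)·√T = 8.815277

price = 4.765655
ν = 8.815277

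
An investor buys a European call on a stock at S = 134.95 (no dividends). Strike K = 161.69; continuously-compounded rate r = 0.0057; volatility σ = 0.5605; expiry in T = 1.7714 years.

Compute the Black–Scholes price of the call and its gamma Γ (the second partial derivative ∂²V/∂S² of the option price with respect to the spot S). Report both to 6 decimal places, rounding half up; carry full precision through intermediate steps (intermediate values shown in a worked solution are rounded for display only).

price = 31.408522
Γ = 0.003922

σ√T = 0.5605·√1.7714 = 0.745992
d₁ = (ln(S/K) + (r+σ²/2)T) / (σ√T) = (ln(134.95/161.69) + (0.0057+0.5605²/2)·1.7714) / 0.745992 = (-0.180777 + 0.288349) / 0.745992 = 0.144200
d₂ = d₁ − σ√T = 0.144200 − 0.745992 = -0.601791
e^{−rT} = e^{−0.0057·1.7714} = 0.989954
N(d₁) = 0.557329,  N(d₂) = 0.273656
Call price V = S·N(d₁) − K·e^{−rT}·N(d₂) = 75.211522 − 43.803001 = 31.408522
φ(d₁) = (1/√(2π))·e^{−d₁²/2} = 0.394816
Γ = φ(d₁) / (S·σ·√T) = 0.003922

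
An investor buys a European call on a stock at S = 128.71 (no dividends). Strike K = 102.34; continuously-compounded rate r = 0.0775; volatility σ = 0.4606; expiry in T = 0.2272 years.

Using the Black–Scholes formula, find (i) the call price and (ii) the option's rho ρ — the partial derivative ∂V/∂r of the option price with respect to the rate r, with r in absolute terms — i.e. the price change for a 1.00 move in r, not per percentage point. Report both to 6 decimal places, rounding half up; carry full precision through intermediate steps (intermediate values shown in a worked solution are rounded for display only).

σ√T = 0.4606·√0.2272 = 0.219547
d₁ = (ln(S/K) + (r+σ²/2)T) / (σ√T) = (ln(128.71/102.34) + (0.0775+0.4606²/2)·0.2272) / 0.219547 = (0.229261 + 0.041709) / 0.219547 = 1.234220
d₂ = d₁ − σ√T = 1.234220 − 0.219547 = 1.014673
e^{−rT} = e^{−0.0775·0.2272} = 0.982546
N(d₁) = 0.891440,  N(d₂) = 0.844869
Call price V = S·N(d₁) − K·e^{−rT}·N(d₂) = 114.737188 − 84.954775 = 29.782413
ρ = K·T·e^{−rT}·N(d₂) = 19.301725

price = 29.782413
ρ = 19.301725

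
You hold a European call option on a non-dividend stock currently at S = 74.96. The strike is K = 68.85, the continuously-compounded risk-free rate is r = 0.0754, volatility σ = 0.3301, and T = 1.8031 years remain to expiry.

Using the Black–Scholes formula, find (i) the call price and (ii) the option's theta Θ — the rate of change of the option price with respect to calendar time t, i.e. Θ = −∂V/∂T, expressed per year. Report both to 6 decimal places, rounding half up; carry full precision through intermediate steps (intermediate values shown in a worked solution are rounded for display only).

σ√T = 0.3301·√1.8031 = 0.443257
d₁ = (ln(S/K) + (r+σ²/2)T) / (σ√T) = (ln(74.96/68.85) + (0.0754+0.3301²/2)·1.8031) / 0.443257 = (0.085024 + 0.234192) / 0.443257 = 0.720161
d₂ = d₁ − σ√T = 0.720161 − 0.443257 = 0.276905
e^{−rT} = e^{−0.0754·1.8031} = 0.872883
N(d₁) = 0.764287,  N(d₂) = 0.609073
Call price V = S·N(d₁) − K·e^{−rT}·N(d₂) = 57.290968 − 36.604085 = 20.686883
φ(d₁) = (1/√(2π))·e^{−d₁²/2} = 0.307815
Θ = −S·φ(d₁)·σ/(2√T) − r·K·e^{−rT}·N(d₂) = −2.836127 − 2.759948 = -5.596075

price = 20.686883
Θ = -5.596075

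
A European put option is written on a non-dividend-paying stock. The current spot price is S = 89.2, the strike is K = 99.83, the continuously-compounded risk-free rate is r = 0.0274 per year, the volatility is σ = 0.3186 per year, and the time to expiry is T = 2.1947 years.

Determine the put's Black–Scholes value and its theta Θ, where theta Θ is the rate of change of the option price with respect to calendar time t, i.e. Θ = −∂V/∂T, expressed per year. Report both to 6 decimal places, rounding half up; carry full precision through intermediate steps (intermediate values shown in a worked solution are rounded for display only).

price = 19.594867
Θ = -2.159292

σ√T = 0.3186·√2.1947 = 0.471991
d₁ = (ln(S/K) + (r+σ²/2)T) / (σ√T) = (ln(89.2/99.83) + (0.0274+0.3186²/2)·2.1947) / 0.471991 = (-0.112588 + 0.171522) / 0.471991 = 0.124864
d₂ = d₁ − σ√T = 0.124864 − 0.471991 = -0.347127
e^{−rT} = e^{−0.0274·2.1947} = 0.941638
N(−d₁) = 0.450316,  N(−d₂) = 0.635752
Put price V = K·e^{−rT}·N(−d₂) − S·N(−d₁) = 59.763019 − 40.168152 = 19.594867
φ(d₁) = (1/√(2π))·e^{−d₁²/2} = 0.395844
Θ = −S·φ(d₁)·σ/(2√T) + r·K·e^{−rT}·N(−d₂) = −3.796799 + 1.637507 = -2.159292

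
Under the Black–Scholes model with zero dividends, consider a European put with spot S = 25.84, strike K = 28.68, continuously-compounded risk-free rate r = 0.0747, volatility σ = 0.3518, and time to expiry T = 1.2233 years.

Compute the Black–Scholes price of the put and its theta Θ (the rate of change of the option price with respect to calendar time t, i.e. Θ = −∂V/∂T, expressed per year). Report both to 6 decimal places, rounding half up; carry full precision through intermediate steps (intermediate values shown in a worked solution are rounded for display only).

price = 4.181689
Θ = -0.464506

σ√T = 0.3518·√1.2233 = 0.389101
d₁ = (ln(S/K) + (r+σ²/2)T) / (σ√T) = (ln(25.84/28.68) + (0.0747+0.3518²/2)·1.2233) / 0.389101 = (-0.104276 + 0.167080) / 0.389101 = 0.161408
d₂ = d₁ − σ√T = 0.161408 − 0.389101 = -0.227693
e^{−rT} = e^{−0.0747·1.2233} = 0.912670
N(−d₁) = 0.435886,  N(−d₂) = 0.590058
Put price V = K·e^{−rT}·N(−d₂) − S·N(−d₁) = 15.444985 − 11.263296 = 4.181689
φ(d₁) = (1/√(2π))·e^{−d₁²/2} = 0.393779
Θ = −S·φ(d₁)·σ/(2√T) + r·K·e^{−rT}·N(−d₂) = −1.618247 + 1.153740 = -0.464506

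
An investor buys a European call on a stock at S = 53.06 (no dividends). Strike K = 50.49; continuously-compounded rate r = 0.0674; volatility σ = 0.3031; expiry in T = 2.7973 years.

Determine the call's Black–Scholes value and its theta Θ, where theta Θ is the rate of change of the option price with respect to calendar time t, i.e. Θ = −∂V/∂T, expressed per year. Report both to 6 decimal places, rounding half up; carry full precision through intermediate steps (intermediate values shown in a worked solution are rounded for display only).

σ√T = 0.3031·√2.7973 = 0.506939
d₁ = (ln(S/K) + (r+σ²/2)T) / (σ√T) = (ln(53.06/50.49) + (0.0674+0.3031²/2)·2.7973) / 0.506939 = (0.049648 + 0.317031) / 0.506939 = 0.723321
d₂ = d₁ − σ√T = 0.723321 − 0.506939 = 0.216382
e^{−rT} = e^{−0.0674·2.7973} = 0.828169
N(d₁) = 0.765259,  N(d₂) = 0.585655
Call price V = S·N(d₁) − K·e^{−rT}·N(d₂) = 40.604627 − 24.488734 = 16.115893
φ(d₁) = (1/√(2π))·e^{−d₁²/2} = 0.307114
Θ = −S·φ(d₁)·σ/(2√T) − r·K·e^{−rT}·N(d₂) = −1.476569 − 1.650541 = -3.127110

price = 16.115893
Θ = -3.127110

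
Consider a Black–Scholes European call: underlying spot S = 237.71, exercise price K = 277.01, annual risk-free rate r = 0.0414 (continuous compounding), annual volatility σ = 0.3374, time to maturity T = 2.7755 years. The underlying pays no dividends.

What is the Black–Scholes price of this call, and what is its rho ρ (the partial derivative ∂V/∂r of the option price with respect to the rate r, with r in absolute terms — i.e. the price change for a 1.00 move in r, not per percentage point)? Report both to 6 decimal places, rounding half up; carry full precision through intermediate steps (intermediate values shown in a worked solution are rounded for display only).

σ√T = 0.3374·√2.7755 = 0.562103
d₁ = (ln(S/K) + (r+σ²/2)T) / (σ√T) = (ln(237.71/277.01) + (0.0414+0.3374²/2)·2.7755) / 0.562103 = (-0.153002 + 0.272885) / 0.562103 = 0.213276
d₂ = d₁ − σ√T = 0.213276 − 0.562103 = -0.348826
e^{−rT} = e^{−0.0414·2.7755} = 0.891450
N(d₁) = 0.584444,  N(d₂) = 0.363610
Call price V = S·N(d₁) − K·e^{−rT}·N(d₂) = 138.928262 − 89.790046 = 49.138215
ρ = K·T·e^{−rT}·N(d₂) = 249.212274

price = 49.138215
ρ = 249.212274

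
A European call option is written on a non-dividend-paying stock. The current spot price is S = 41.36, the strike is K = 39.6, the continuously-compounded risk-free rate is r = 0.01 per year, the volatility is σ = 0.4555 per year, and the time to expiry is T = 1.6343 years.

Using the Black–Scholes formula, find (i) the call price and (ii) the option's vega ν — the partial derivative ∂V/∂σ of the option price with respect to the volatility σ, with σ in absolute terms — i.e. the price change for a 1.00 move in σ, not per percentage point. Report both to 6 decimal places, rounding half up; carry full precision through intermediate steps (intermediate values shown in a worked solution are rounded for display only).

price = 10.447219
ν = 19.519330

σ√T = 0.4555·√1.6343 = 0.582310
d₁ = (ln(S/K) + (r+σ²/2)T) / (σ√T) = (ln(41.36/39.6) + (0.01+0.4555²/2)·1.6343) / 0.582310 = (0.043485 + 0.185885) / 0.582310 = 0.393898
d₂ = d₁ − σ√T = 0.393898 − 0.582310 = -0.188412
e^{−rT} = e^{−0.01·1.6343} = 0.983790
N(d₁) = 0.653172,  N(d₂) = 0.425277
Call price V = S·N(d₁) − K·e^{−rT}·N(d₂) = 27.015183 − 16.567963 = 10.447219
φ(d₁) = (1/√(2π))·e^{−d₁²/2} = 0.369163
ν = S·φ(d₁)·√T = 19.519330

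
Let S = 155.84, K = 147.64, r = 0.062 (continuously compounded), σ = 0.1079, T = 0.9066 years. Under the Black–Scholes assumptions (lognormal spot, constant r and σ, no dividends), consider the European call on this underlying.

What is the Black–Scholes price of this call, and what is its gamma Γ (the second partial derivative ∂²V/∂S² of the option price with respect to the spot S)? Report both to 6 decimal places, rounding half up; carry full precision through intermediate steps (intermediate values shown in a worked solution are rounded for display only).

σ√T = 0.1079·√0.9066 = 0.102738
d₁ = (ln(S/K) + (r+σ²/2)T) / (σ√T) = (ln(155.84/147.64) + (0.062+0.1079²/2)·0.9066) / 0.102738 = (0.054053 + 0.061487) / 0.102738 = 1.124610
d₂ = d₁ − σ√T = 1.124610 − 0.102738 = 1.021872
e^{−rT} = e^{−0.062·0.9066} = 0.945341
N(d₁) = 0.869623,  N(d₂) = 0.846579
Call price V = S·N(d₁) − K·e^{−rT}·N(d₂) = 135.522011 − 118.157236 = 17.364775
φ(d₁) = (1/√(2π))·e^{−d₁²/2} = 0.211970
Γ = φ(d₁) / (S·σ·√T) = 0.013239

price = 17.364775
Γ = 0.013239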